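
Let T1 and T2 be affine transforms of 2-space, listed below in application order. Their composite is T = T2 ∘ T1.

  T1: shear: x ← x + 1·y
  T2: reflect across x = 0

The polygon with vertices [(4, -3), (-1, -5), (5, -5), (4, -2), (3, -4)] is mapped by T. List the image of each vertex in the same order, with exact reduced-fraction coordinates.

T1 shear: x ← x + 1·y: (4, -3) → (1, -3); (-1, -5) → (-6, -5); (5, -5) → (0, -5); (4, -2) → (2, -2); (3, -4) → (-1, -4)
T2 reflect across x = 0: (1, -3) → (-1, -3); (-6, -5) → (6, -5); (0, -5) → (0, -5); (2, -2) → (-2, -2); (-1, -4) → (1, -4)

image vertices: (-1, -3), (6, -5), (0, -5), (-2, -2), (1, -4)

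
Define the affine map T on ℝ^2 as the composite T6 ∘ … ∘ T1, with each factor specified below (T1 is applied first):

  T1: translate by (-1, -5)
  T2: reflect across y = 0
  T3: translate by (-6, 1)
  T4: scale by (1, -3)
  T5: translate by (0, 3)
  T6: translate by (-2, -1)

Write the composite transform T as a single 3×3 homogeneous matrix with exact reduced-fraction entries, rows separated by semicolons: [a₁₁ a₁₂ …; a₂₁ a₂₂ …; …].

T = [1 0 -9; 0 3 -16; 0 0 1]

T1 = [1 0 -1; 0 1 -5; 0 0 1]
T2·T1 = [1 0 -1; 0 -1 5; 0 0 1]
T3·…·T1 = [1 0 -7; 0 -1 6; 0 0 1]
T4·…·T1 = [1 0 -7; 0 3 -18; 0 0 1]
T5·…·T1 = [1 0 -7; 0 3 -15; 0 0 1]
T6·…·T1 = [1 0 -9; 0 3 -16; 0 0 1]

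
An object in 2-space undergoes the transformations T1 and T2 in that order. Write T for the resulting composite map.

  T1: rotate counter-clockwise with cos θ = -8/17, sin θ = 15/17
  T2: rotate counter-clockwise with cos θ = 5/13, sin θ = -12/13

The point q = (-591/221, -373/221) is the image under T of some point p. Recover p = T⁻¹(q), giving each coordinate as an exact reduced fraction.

T1 = [-8/17 -15/17 0; 15/17 -8/17 0; 0 0 1]
T2·T1 = [140/221 -171/221 0; 171/221 140/221 0; 0 0 1]
det M = 1; M⁻¹ = [140/221 171/221 0; -171/221 140/221 0; 0 0 1]
M⁻¹ · (-591/221, -373/221)ᵀ = (-3, 1)ᵀ

p = (-3, 1)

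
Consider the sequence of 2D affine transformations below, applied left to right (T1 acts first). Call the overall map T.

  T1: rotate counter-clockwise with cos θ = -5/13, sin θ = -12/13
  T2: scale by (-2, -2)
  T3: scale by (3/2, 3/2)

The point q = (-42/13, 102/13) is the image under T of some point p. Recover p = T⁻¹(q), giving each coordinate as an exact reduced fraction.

T1 = [-5/13 12/13 0; -12/13 -5/13 0; 0 0 1]
T2·T1 = [10/13 -24/13 0; 24/13 10/13 0; 0 0 1]
T3·…·T1 = [15/13 -36/13 0; 36/13 15/13 0; 0 0 1]
det M = 9; M⁻¹ = [5/39 4/13 0; -4/13 5/39 0; 0 0 1]
M⁻¹ · (-42/13, 102/13)ᵀ = (2, 2)ᵀ

p = (2, 2)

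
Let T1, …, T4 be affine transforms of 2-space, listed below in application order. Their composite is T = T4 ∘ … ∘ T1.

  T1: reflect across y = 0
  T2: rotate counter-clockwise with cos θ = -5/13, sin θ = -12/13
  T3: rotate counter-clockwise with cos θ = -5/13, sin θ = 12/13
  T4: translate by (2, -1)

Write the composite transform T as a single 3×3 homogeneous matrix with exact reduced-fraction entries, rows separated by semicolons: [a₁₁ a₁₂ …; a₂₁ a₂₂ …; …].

T1 = [1 0 0; 0 -1 0; 0 0 1]
T2·T1 = [-5/13 -12/13 0; -12/13 5/13 0; 0 0 1]
T3·…·T1 = [1 0 0; 0 -1 0; 0 0 1]
T4·…·T1 = [1 0 2; 0 -1 -1; 0 0 1]

T = [1 0 2; 0 -1 -1; 0 0 1]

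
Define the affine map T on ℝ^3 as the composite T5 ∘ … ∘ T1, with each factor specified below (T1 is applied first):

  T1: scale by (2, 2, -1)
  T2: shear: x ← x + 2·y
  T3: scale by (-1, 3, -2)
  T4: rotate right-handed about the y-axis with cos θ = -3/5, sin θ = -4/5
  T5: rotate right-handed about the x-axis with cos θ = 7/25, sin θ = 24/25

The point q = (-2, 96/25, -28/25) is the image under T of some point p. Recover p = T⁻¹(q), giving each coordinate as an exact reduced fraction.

p = (1, 0, 2)

T1 = [2 0 0 0; 0 2 0 0; 0 0 -1 0; 0 0 0 1]
T2·T1 = [2 4 0 0; 0 2 0 0; 0 0 -1 0; 0 0 0 1]
T3·…·T1 = [-2 -4 0 0; 0 6 0 0; 0 0 2 0; 0 0 0 1]
T4·…·T1 = [6/5 12/5 -8/5 0; 0 6 0 0; -8/5 -16/5 -6/5 0; 0 0 0 1]
T5·…·T1 = [6/5 12/5 -8/5 0; 192/125 594/125 144/125 0; -56/125 608/125 -42/125 0; 0 0 0 1]
det M = -24; M⁻¹ = [3/10 109/375 -54/125 0; 0 7/150 4/25 0; -2/5 36/125 -21/250 0; 0 0 0 1]
M⁻¹ · (-2, 96/25, -28/25)ᵀ = (1, 0, 2)ᵀ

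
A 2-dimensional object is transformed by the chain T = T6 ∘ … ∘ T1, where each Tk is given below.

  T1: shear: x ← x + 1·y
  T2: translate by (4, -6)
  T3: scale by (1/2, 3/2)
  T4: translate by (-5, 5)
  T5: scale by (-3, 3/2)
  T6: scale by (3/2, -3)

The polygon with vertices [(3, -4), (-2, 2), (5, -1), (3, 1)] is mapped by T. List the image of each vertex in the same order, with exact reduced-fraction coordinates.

image vertices: (63/4, 45), (27/2, 9/2), (9/2, 99/4), (9/2, 45/4)

T1 shear: x ← x + 1·y: (3, -4) → (-1, -4); (-2, 2) → (0, 2); (5, -1) → (4, -1); (3, 1) → (4, 1)
T2 translate by (4, -6): (-1, -4) → (3, -10); (0, 2) → (4, -4); (4, -1) → (8, -7); (4, 1) → (8, -5)
T3 scale by (1/2, 3/2): (3, -10) → (3/2, -15); (4, -4) → (2, -6); (8, -7) → (4, -21/2); (8, -5) → (4, -15/2)
T4 translate by (-5, 5): (3/2, -15) → (-7/2, -10); (2, -6) → (-3, -1); (4, -21/2) → (-1, -11/2); (4, -15/2) → (-1, -5/2)
T5 scale by (-3, 3/2): (-7/2, -10) → (21/2, -15); (-3, -1) → (9, -3/2); (-1, -11/2) → (3, -33/4); (-1, -5/2) → (3, -15/4)
T6 scale by (3/2, -3): (21/2, -15) → (63/4, 45); (9, -3/2) → (27/2, 9/2); (3, -33/4) → (9/2, 99/4); (3, -15/4) → (9/2, 45/4)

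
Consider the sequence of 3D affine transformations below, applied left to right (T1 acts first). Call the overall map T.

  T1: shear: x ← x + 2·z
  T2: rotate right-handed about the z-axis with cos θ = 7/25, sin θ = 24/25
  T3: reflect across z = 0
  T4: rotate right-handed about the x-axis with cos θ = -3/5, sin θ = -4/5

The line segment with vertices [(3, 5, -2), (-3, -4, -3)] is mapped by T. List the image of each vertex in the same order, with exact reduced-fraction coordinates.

image vertices: (-127/25, 167/125, -194/125), (33/25, 1032/125, 751/125)

T1 shear: x ← x + 2·z: (3, 5, -2) → (-1, 5, -2); (-3, -4, -3) → (-9, -4, -3)
T2 rotate right-handed about the z-axis with cos θ = 7/25, sin θ = 24/25: (-1, 5, -2) → (-127/25, 11/25, -2); (-9, -4, -3) → (33/25, -244/25, -3)
T3 reflect across z = 0: (-127/25, 11/25, -2) → (-127/25, 11/25, 2); (33/25, -244/25, -3) → (33/25, -244/25, 3)
T4 rotate right-handed about the x-axis with cos θ = -3/5, sin θ = -4/5: (-127/25, 11/25, 2) → (-127/25, 167/125, -194/125); (33/25, -244/25, 3) → (33/25, 1032/125, 751/125)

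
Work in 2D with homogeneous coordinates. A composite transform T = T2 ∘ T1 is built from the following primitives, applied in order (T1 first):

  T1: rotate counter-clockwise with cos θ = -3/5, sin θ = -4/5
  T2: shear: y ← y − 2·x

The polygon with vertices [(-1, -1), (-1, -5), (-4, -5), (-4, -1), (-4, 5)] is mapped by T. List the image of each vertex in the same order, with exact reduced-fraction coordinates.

image vertices: (-1/5, 9/5), (-17/5, 53/5), (-8/5, 47/5), (8/5, 3/5), (32/5, -63/5)

T1 rotate counter-clockwise with cos θ = -3/5, sin θ = -4/5: (-1, -1) → (-1/5, 7/5); (-1, -5) → (-17/5, 19/5); (-4, -5) → (-8/5, 31/5); (-4, -1) → (8/5, 19/5); (-4, 5) → (32/5, 1/5)
T2 shear: y ← y − 2·x: (-1/5, 7/5) → (-1/5, 9/5); (-17/5, 19/5) → (-17/5, 53/5); (-8/5, 31/5) → (-8/5, 47/5); (8/5, 19/5) → (8/5, 3/5); (32/5, 1/5) → (32/5, -63/5)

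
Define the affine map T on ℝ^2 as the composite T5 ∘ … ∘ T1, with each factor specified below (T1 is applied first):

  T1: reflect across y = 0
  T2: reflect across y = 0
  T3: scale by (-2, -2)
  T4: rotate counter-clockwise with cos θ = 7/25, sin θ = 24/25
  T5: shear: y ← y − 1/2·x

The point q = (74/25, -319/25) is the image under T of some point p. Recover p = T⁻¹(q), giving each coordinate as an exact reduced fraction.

T1 = [1 0 0; 0 -1 0; 0 0 1]
T2·T1 = [1 0 0; 0 1 0; 0 0 1]
T3·…·T1 = [-2 0 0; 0 -2 0; 0 0 1]
T4·…·T1 = [-14/25 48/25 0; -48/25 -14/25 0; 0 0 1]
T5·…·T1 = [-14/25 48/25 0; -41/25 -38/25 0; 0 0 1]
det M = 4; M⁻¹ = [-19/50 -12/25 0; 41/100 -7/50 0; 0 0 1]
M⁻¹ · (74/25, -319/25)ᵀ = (5, 3)ᵀ

p = (5, 3)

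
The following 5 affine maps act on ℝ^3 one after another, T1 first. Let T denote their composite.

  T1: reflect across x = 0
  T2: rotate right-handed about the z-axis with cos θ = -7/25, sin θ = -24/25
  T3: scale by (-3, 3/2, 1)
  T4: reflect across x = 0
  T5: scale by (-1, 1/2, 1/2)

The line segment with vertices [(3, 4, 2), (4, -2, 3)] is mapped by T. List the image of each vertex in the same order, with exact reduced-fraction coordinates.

T1 reflect across x = 0: (3, 4, 2) → (-3, 4, 2); (4, -2, 3) → (-4, -2, 3)
T2 rotate right-handed about the z-axis with cos θ = -7/25, sin θ = -24/25: (-3, 4, 2) → (117/25, 44/25, 2); (-4, -2, 3) → (-4/5, 22/5, 3)
T3 scale by (-3, 3/2, 1): (117/25, 44/25, 2) → (-351/25, 66/25, 2); (-4/5, 22/5, 3) → (12/5, 33/5, 3)
T4 reflect across x = 0: (-351/25, 66/25, 2) → (351/25, 66/25, 2); (12/5, 33/5, 3) → (-12/5, 33/5, 3)
T5 scale by (-1, 1/2, 1/2): (351/25, 66/25, 2) → (-351/25, 33/25, 1); (-12/5, 33/5, 3) → (12/5, 33/10, 3/2)

image vertices: (-351/25, 33/25, 1), (12/5, 33/10, 3/2)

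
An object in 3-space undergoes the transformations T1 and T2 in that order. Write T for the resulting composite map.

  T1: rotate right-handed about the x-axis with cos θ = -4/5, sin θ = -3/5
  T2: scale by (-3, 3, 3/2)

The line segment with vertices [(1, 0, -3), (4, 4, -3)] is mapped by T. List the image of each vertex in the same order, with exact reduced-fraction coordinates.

image vertices: (-3, -27/5, 18/5), (-12, -15, 0)

T1 rotate right-handed about the x-axis with cos θ = -4/5, sin θ = -3/5: (1, 0, -3) → (1, -9/5, 12/5); (4, 4, -3) → (4, -5, 0)
T2 scale by (-3, 3, 3/2): (1, -9/5, 12/5) → (-3, -27/5, 18/5); (4, -5, 0) → (-12, -15, 0)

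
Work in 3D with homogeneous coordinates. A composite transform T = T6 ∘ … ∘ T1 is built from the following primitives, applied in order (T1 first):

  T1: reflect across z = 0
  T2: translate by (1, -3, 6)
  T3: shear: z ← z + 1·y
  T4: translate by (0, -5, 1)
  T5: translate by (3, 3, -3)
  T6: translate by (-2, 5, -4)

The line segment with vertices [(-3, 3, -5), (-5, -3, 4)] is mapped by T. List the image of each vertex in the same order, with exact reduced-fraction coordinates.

T1 reflect across z = 0: (-3, 3, -5) → (-3, 3, 5); (-5, -3, 4) → (-5, -3, -4)
T2 translate by (1, -3, 6): (-3, 3, 5) → (-2, 0, 11); (-5, -3, -4) → (-4, -6, 2)
T3 shear: z ← z + 1·y: (-2, 0, 11) → (-2, 0, 11); (-4, -6, 2) → (-4, -6, -4)
T4 translate by (0, -5, 1): (-2, 0, 11) → (-2, -5, 12); (-4, -6, -4) → (-4, -11, -3)
T5 translate by (3, 3, -3): (-2, -5, 12) → (1, -2, 9); (-4, -11, -3) → (-1, -8, -6)
T6 translate by (-2, 5, -4): (1, -2, 9) → (-1, 3, 5); (-1, -8, -6) → (-3, -3, -10)

image vertices: (-1, 3, 5), (-3, -3, -10)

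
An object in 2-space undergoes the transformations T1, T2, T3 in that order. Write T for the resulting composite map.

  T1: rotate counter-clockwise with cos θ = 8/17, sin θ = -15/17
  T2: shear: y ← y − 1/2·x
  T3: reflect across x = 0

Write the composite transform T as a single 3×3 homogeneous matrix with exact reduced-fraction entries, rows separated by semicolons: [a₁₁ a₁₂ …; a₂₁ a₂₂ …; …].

T = [-8/17 -15/17 0; -19/17 1/34 0; 0 0 1]

T1 = [8/17 15/17 0; -15/17 8/17 0; 0 0 1]
T2·T1 = [8/17 15/17 0; -19/17 1/34 0; 0 0 1]
T3·…·T1 = [-8/17 -15/17 0; -19/17 1/34 0; 0 0 1]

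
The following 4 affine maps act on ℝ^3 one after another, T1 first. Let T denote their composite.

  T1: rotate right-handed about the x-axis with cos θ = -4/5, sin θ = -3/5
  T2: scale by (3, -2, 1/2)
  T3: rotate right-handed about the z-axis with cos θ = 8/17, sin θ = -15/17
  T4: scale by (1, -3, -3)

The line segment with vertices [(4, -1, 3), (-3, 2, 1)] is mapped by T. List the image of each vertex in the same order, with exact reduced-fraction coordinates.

T1 rotate right-handed about the x-axis with cos θ = -4/5, sin θ = -3/5: (4, -1, 3) → (4, 13/5, -9/5); (-3, 2, 1) → (-3, -1, -2)
T2 scale by (3, -2, 1/2): (4, 13/5, -9/5) → (12, -26/5, -9/10); (-3, -1, -2) → (-9, 2, -1)
T3 rotate right-handed about the z-axis with cos θ = 8/17, sin θ = -15/17: (12, -26/5, -9/10) → (18/17, -1108/85, -9/10); (-9, 2, -1) → (-42/17, 151/17, -1)
T4 scale by (1, -3, -3): (18/17, -1108/85, -9/10) → (18/17, 3324/85, 27/10); (-42/17, 151/17, -1) → (-42/17, -453/17, 3)

image vertices: (18/17, 3324/85, 27/10), (-42/17, -453/17, 3)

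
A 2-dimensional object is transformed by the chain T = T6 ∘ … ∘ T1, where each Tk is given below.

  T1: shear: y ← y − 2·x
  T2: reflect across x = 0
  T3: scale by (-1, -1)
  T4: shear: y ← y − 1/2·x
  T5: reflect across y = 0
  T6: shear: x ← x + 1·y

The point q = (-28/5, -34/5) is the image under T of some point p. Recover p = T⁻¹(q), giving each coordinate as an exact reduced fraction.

T1 = [1 0 0; -2 1 0; 0 0 1]
T2·T1 = [-1 0 0; -2 1 0; 0 0 1]
T3·…·T1 = [1 0 0; 2 -1 0; 0 0 1]
T4·…·T1 = [1 0 0; 3/2 -1 0; 0 0 1]
T5·…·T1 = [1 0 0; -3/2 1 0; 0 0 1]
T6·…·T1 = [-1/2 1 0; -3/2 1 0; 0 0 1]
det M = 1; M⁻¹ = [1 -1 0; 3/2 -1/2 0; 0 0 1]
M⁻¹ · (-28/5, -34/5)ᵀ = (6/5, -5)ᵀ

p = (6/5, -5)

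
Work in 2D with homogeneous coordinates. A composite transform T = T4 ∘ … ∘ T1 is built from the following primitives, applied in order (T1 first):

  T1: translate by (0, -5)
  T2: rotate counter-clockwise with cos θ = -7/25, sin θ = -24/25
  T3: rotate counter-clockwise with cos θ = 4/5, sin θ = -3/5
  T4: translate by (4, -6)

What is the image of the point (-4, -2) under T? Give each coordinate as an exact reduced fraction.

T(p) = (3, 2)

T1 translate by (0, -5): (-4, -2) → (-4, -7)
T2 rotate counter-clockwise with cos θ = -7/25, sin θ = -24/25: (-4, -7) → (-28/5, 29/5)
T3 rotate counter-clockwise with cos θ = 4/5, sin θ = -3/5: (-28/5, 29/5) → (-1, 8)
T4 translate by (4, -6): (-1, 8) → (3, 2)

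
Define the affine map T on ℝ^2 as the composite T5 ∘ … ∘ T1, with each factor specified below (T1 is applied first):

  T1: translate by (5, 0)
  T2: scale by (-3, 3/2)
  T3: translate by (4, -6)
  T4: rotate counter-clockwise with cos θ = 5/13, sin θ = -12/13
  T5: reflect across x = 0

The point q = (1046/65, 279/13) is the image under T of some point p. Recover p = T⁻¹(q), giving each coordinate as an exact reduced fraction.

p = (5, -2/5)

T1 = [1 0 5; 0 1 0; 0 0 1]
T2·T1 = [-3 0 -15; 0 3/2 0; 0 0 1]
T3·…·T1 = [-3 0 -11; 0 3/2 -6; 0 0 1]
T4·…·T1 = [-15/13 18/13 -127/13; 36/13 15/26 102/13; 0 0 1]
T5·…·T1 = [15/13 -18/13 127/13; 36/13 15/26 102/13; 0 0 1]
det M = 9/2; M⁻¹ = [5/39 4/13 -11/3; -8/13 10/39 4; 0 0 1]
M⁻¹ · (1046/65, 279/13)ᵀ = (5, -2/5)ᵀ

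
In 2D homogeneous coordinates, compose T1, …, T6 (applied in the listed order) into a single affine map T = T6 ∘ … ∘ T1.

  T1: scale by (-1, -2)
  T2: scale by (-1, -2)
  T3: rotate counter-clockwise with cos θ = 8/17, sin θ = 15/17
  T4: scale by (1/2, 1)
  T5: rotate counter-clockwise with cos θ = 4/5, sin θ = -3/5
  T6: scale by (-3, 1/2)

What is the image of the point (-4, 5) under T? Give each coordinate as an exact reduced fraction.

T(p) = (1092/85, 449/85)

T1 scale by (-1, -2): (-4, 5) → (4, -10)
T2 scale by (-1, -2): (4, -10) → (-4, 20)
T3 rotate counter-clockwise with cos θ = 8/17, sin θ = 15/17: (-4, 20) → (-332/17, 100/17)
T4 scale by (1/2, 1): (-332/17, 100/17) → (-166/17, 100/17)
T5 rotate counter-clockwise with cos θ = 4/5, sin θ = -3/5: (-166/17, 100/17) → (-364/85, 898/85)
T6 scale by (-3, 1/2): (-364/85, 898/85) → (1092/85, 449/85)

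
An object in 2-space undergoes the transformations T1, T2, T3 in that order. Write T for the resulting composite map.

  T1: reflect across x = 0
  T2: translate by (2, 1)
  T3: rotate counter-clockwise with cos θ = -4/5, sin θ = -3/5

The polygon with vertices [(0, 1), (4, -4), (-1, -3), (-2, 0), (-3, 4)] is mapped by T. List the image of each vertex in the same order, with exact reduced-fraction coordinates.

image vertices: (-2/5, -14/5), (-1/5, 18/5), (-18/5, -1/5), (-13/5, -16/5), (-1, -7)

T1 reflect across x = 0: (0, 1) → (0, 1); (4, -4) → (-4, -4); (-1, -3) → (1, -3); (-2, 0) → (2, 0); (-3, 4) → (3, 4)
T2 translate by (2, 1): (0, 1) → (2, 2); (-4, -4) → (-2, -3); (1, -3) → (3, -2); (2, 0) → (4, 1); (3, 4) → (5, 5)
T3 rotate counter-clockwise with cos θ = -4/5, sin θ = -3/5: (2, 2) → (-2/5, -14/5); (-2, -3) → (-1/5, 18/5); (3, -2) → (-18/5, -1/5); (4, 1) → (-13/5, -16/5); (5, 5) → (-1, -7)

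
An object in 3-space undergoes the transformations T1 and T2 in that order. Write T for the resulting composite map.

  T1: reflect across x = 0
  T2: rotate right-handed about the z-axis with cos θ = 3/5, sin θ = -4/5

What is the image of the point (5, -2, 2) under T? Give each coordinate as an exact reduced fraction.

T1 reflect across x = 0: (5, -2, 2) → (-5, -2, 2)
T2 rotate right-handed about the z-axis with cos θ = 3/5, sin θ = -4/5: (-5, -2, 2) → (-23/5, 14/5, 2)

T(p) = (-23/5, 14/5, 2)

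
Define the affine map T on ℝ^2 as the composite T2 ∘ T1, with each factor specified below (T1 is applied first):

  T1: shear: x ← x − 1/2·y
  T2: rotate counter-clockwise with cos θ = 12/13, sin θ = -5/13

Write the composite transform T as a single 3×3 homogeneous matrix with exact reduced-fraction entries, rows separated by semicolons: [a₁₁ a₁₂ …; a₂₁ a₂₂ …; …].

T = [12/13 -1/13 0; -5/13 29/26 0; 0 0 1]

T1 = [1 -1/2 0; 0 1 0; 0 0 1]
T2·T1 = [12/13 -1/13 0; -5/13 29/26 0; 0 0 1]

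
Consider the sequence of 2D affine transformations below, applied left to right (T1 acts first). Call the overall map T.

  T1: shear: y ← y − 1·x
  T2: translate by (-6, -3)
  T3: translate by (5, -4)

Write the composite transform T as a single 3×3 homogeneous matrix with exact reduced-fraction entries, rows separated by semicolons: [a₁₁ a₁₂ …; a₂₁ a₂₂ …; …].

T1 = [1 0 0; -1 1 0; 0 0 1]
T2·T1 = [1 0 -6; -1 1 -3; 0 0 1]
T3·…·T1 = [1 0 -1; -1 1 -7; 0 0 1]

T = [1 0 -1; -1 1 -7; 0 0 1]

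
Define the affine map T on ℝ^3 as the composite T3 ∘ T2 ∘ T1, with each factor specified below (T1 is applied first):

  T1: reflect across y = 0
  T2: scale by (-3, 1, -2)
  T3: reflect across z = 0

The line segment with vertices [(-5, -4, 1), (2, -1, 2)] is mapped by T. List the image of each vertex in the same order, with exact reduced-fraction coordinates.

T1 reflect across y = 0: (-5, -4, 1) → (-5, 4, 1); (2, -1, 2) → (2, 1, 2)
T2 scale by (-3, 1, -2): (-5, 4, 1) → (15, 4, -2); (2, 1, 2) → (-6, 1, -4)
T3 reflect across z = 0: (15, 4, -2) → (15, 4, 2); (-6, 1, -4) → (-6, 1, 4)

image vertices: (15, 4, 2), (-6, 1, 4)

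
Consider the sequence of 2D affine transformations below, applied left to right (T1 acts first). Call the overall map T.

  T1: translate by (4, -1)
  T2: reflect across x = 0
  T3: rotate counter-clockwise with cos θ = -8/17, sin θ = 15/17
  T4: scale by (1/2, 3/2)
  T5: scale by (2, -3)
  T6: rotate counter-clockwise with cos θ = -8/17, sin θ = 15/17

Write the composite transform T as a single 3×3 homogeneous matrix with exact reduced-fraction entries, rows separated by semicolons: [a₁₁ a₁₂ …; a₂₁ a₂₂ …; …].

T1 = [1 0 4; 0 1 -1; 0 0 1]
T2·T1 = [-1 0 -4; 0 1 -1; 0 0 1]
T3·…·T1 = [8/17 -15/17 47/17; -15/17 -8/17 -52/17; 0 0 1]
T4·…·T1 = [4/17 -15/34 47/34; -45/34 -12/17 -78/17; 0 0 1]
T5·…·T1 = [8/17 -15/17 47/17; 135/34 36/17 234/17; 0 0 1]
T6·…·T1 = [-2153/578 -420/289 -3886/289; -420/289 -513/289 -1167/289; 0 0 1]

T = [-2153/578 -420/289 -3886/289; -420/289 -513/289 -1167/289; 0 0 1]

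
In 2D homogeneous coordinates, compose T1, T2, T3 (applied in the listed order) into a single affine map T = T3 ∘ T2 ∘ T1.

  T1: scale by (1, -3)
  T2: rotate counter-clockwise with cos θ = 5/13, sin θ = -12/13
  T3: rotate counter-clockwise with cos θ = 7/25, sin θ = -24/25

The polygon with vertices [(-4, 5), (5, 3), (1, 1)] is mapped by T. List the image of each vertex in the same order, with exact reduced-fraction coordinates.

T1 scale by (1, -3): (-4, 5) → (-4, -15); (5, 3) → (5, -9); (1, 1) → (1, -3)
T2 rotate counter-clockwise with cos θ = 5/13, sin θ = -12/13: (-4, -15) → (-200/13, -27/13); (5, -9) → (-83/13, -105/13); (1, -3) → (-31/13, -27/13)
T3 rotate counter-clockwise with cos θ = 7/25, sin θ = -24/25: (-200/13, -27/13) → (-2048/325, 4611/325); (-83/13, -105/13) → (-3101/325, 1257/325); (-31/13, -27/13) → (-173/65, 111/65)

image vertices: (-2048/325, 4611/325), (-3101/325, 1257/325), (-173/65, 111/65)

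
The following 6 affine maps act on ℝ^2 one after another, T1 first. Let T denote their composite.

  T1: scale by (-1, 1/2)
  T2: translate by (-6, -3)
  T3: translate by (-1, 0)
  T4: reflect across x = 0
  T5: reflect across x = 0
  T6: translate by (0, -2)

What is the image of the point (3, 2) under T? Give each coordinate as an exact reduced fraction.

T(p) = (-10, -4)

T1 scale by (-1, 1/2): (3, 2) → (-3, 1)
T2 translate by (-6, -3): (-3, 1) → (-9, -2)
T3 translate by (-1, 0): (-9, -2) → (-10, -2)
T4 reflect across x = 0: (-10, -2) → (10, -2)
T5 reflect across x = 0: (10, -2) → (-10, -2)
T6 translate by (0, -2): (-10, -2) → (-10, -4)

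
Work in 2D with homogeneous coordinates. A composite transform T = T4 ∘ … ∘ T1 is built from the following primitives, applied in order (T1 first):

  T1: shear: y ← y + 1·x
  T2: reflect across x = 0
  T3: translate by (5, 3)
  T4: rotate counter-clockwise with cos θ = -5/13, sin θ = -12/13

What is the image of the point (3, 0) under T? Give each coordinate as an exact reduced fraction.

T(p) = (62/13, -54/13)

T1 shear: y ← y + 1·x: (3, 0) → (3, 3)
T2 reflect across x = 0: (3, 3) → (-3, 3)
T3 translate by (5, 3): (-3, 3) → (2, 6)
T4 rotate counter-clockwise with cos θ = -5/13, sin θ = -12/13: (2, 6) → (62/13, -54/13)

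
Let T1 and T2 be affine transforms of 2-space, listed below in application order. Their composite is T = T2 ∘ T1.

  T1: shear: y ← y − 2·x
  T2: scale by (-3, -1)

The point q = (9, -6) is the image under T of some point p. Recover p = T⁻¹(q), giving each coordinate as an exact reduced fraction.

p = (-3, 0)

T1 = [1 0 0; -2 1 0; 0 0 1]
T2·T1 = [-3 0 0; 2 -1 0; 0 0 1]
det M = 3; M⁻¹ = [-1/3 0 0; -2/3 -1 0; 0 0 1]
M⁻¹ · (9, -6)ᵀ = (-3, 0)ᵀ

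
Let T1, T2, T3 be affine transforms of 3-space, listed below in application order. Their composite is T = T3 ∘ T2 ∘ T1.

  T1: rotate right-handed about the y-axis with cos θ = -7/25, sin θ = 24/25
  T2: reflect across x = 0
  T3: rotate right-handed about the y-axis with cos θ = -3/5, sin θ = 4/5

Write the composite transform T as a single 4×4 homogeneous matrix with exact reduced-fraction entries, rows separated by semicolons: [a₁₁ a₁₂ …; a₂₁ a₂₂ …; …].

T = [-117/125 0 44/125 0; 0 1 0 0; 44/125 0 117/125 0; 0 0 0 1]

T1 = [-7/25 0 24/25 0; 0 1 0 0; -24/25 0 -7/25 0; 0 0 0 1]
T2·T1 = [7/25 0 -24/25 0; 0 1 0 0; -24/25 0 -7/25 0; 0 0 0 1]
T3·…·T1 = [-117/125 0 44/125 0; 0 1 0 0; 44/125 0 117/125 0; 0 0 0 1]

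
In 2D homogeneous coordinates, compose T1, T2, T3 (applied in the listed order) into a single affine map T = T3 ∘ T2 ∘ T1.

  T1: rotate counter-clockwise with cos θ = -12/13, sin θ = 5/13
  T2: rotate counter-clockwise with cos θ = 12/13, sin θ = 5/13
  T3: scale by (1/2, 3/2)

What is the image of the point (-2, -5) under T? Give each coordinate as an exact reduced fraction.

T1 rotate counter-clockwise with cos θ = -12/13, sin θ = 5/13: (-2, -5) → (49/13, 50/13)
T2 rotate counter-clockwise with cos θ = 12/13, sin θ = 5/13: (49/13, 50/13) → (2, 5)
T3 scale by (1/2, 3/2): (2, 5) → (1, 15/2)

T(p) = (1, 15/2)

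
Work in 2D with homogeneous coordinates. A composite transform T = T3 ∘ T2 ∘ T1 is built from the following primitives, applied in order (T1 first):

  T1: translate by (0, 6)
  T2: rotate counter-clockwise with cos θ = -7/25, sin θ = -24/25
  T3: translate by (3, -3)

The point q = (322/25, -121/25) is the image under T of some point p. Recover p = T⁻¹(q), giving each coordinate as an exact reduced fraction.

T1 = [1 0 0; 0 1 6; 0 0 1]
T2·T1 = [-7/25 24/25 144/25; -24/25 -7/25 -42/25; 0 0 1]
T3·…·T1 = [-7/25 24/25 219/25; -24/25 -7/25 -117/25; 0 0 1]
det M = 1; M⁻¹ = [-7/25 -24/25 -51/25; 24/25 -7/25 -243/25; 0 0 1]
M⁻¹ · (322/25, -121/25)ᵀ = (-1, 4)ᵀ

p = (-1, 4)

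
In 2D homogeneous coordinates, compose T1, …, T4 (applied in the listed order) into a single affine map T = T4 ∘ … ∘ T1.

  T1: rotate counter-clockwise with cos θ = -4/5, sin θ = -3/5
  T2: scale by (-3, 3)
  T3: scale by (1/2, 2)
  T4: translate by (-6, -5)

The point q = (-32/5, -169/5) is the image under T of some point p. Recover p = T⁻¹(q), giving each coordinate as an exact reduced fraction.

p = (8/3, 4)

T1 = [-4/5 3/5 0; -3/5 -4/5 0; 0 0 1]
T2·T1 = [12/5 -9/5 0; -9/5 -12/5 0; 0 0 1]
T3·…·T1 = [6/5 -9/10 0; -18/5 -24/5 0; 0 0 1]
T4·…·T1 = [6/5 -9/10 -6; -18/5 -24/5 -5; 0 0 1]
det M = -9; M⁻¹ = [8/15 -1/10 27/10; -2/5 -2/15 -46/15; 0 0 1]
M⁻¹ · (-32/5, -169/5)ᵀ = (8/3, 4)ᵀ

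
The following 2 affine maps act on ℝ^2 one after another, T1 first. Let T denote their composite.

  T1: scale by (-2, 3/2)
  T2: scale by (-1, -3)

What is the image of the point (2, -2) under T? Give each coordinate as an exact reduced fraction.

T1 scale by (-2, 3/2): (2, -2) → (-4, -3)
T2 scale by (-1, -3): (-4, -3) → (4, 9)

T(p) = (4, 9)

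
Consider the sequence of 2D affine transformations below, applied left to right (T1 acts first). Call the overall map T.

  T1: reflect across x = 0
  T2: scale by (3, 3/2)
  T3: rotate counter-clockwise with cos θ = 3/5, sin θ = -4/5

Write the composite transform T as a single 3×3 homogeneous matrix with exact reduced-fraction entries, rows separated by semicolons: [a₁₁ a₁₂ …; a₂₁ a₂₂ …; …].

T = [-9/5 6/5 0; 12/5 9/10 0; 0 0 1]

T1 = [-1 0 0; 0 1 0; 0 0 1]
T2·T1 = [-3 0 0; 0 3/2 0; 0 0 1]
T3·…·T1 = [-9/5 6/5 0; 12/5 9/10 0; 0 0 1]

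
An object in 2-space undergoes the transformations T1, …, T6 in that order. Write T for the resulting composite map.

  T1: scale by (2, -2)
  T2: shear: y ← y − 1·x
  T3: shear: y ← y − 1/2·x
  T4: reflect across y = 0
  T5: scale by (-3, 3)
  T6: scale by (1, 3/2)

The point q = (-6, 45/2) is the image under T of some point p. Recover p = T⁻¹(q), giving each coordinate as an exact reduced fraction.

p = (1, 1)

T1 = [2 0 0; 0 -2 0; 0 0 1]
T2·T1 = [2 0 0; -2 -2 0; 0 0 1]
T3·…·T1 = [2 0 0; -3 -2 0; 0 0 1]
T4·…·T1 = [2 0 0; 3 2 0; 0 0 1]
T5·…·T1 = [-6 0 0; 9 6 0; 0 0 1]
T6·…·T1 = [-6 0 0; 27/2 9 0; 0 0 1]
det M = -54; M⁻¹ = [-1/6 0 0; 1/4 1/9 0; 0 0 1]
M⁻¹ · (-6, 45/2)ᵀ = (1, 1)ᵀ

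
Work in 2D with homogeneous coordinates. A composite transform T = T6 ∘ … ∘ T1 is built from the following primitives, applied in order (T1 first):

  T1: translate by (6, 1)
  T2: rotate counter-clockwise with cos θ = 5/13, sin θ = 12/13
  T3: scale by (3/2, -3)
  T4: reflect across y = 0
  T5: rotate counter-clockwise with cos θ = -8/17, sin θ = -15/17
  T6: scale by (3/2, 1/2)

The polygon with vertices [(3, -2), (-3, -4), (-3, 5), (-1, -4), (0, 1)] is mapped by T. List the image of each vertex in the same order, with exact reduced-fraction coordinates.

T1 translate by (6, 1): (3, -2) → (9, -1); (-3, -4) → (3, -3); (-3, 5) → (3, 6); (-1, -4) → (5, -3); (0, 1) → (6, 2)
T2 rotate counter-clockwise with cos θ = 5/13, sin θ = 12/13: (9, -1) → (57/13, 103/13); (3, -3) → (51/13, 21/13); (3, 6) → (-57/13, 66/13); (5, -3) → (61/13, 45/13); (6, 2) → (6/13, 82/13)
T3 scale by (3/2, -3): (57/13, 103/13) → (171/26, -309/13); (51/13, 21/13) → (153/26, -63/13); (-57/13, 66/13) → (-171/26, -198/13); (61/13, 45/13) → (183/26, -135/13); (6/13, 82/13) → (9/13, -246/13)
T4 reflect across y = 0: (171/26, -309/13) → (171/26, 309/13); (153/26, -63/13) → (153/26, 63/13); (-171/26, -198/13) → (-171/26, 198/13); (183/26, -135/13) → (183/26, 135/13); (9/13, -246/13) → (9/13, 246/13)
T5 rotate counter-clockwise with cos θ = -8/17, sin θ = -15/17: (171/26, 309/13) → (3951/221, -7509/442); (153/26, 63/13) → (333/221, -3303/442); (-171/26, 198/13) → (3654/221, -603/442); (183/26, 135/13) → (1293/221, -4905/442); (9/13, 246/13) → (3618/221, -2103/221)
T6 scale by (3/2, 1/2): (3951/221, -7509/442) → (11853/442, -7509/884); (333/221, -3303/442) → (999/442, -3303/884); (3654/221, -603/442) → (5481/221, -603/884); (1293/221, -4905/442) → (3879/442, -4905/884); (3618/221, -2103/221) → (5427/221, -2103/442)

image vertices: (11853/442, -7509/884), (999/442, -3303/884), (5481/221, -603/884), (3879/442, -4905/884), (5427/221, -2103/442)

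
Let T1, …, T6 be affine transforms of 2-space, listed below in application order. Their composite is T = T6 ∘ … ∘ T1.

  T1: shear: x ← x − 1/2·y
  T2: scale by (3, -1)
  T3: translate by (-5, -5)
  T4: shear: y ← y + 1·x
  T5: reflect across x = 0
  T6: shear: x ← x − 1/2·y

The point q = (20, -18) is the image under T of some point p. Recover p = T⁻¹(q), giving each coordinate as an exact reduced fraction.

T1 = [1 -1/2 0; 0 1 0; 0 0 1]
T2·T1 = [3 -3/2 0; 0 -1 0; 0 0 1]
T3·…·T1 = [3 -3/2 -5; 0 -1 -5; 0 0 1]
T4·…·T1 = [3 -3/2 -5; 3 -5/2 -10; 0 0 1]
T5·…·T1 = [-3 3/2 5; 3 -5/2 -10; 0 0 1]
T6·…·T1 = [-9/2 11/4 10; 3 -5/2 -10; 0 0 1]
det M = 3; M⁻¹ = [-5/6 -11/12 -5/6; -1 -3/2 -5; 0 0 1]
M⁻¹ · (20, -18)ᵀ = (-1, 2)ᵀ

p = (-1, 2)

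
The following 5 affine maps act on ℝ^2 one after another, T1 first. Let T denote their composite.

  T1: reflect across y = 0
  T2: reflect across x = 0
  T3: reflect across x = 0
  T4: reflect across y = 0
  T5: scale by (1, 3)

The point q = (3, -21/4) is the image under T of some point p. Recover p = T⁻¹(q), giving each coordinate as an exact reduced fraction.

p = (3, -7/4)

T1 = [1 0 0; 0 -1 0; 0 0 1]
T2·T1 = [-1 0 0; 0 -1 0; 0 0 1]
T3·…·T1 = [1 0 0; 0 -1 0; 0 0 1]
T4·…·T1 = [1 0 0; 0 1 0; 0 0 1]
T5·…·T1 = [1 0 0; 0 3 0; 0 0 1]
det M = 3; M⁻¹ = [1 0 0; 0 1/3 0; 0 0 1]
M⁻¹ · (3, -21/4)ᵀ = (3, -7/4)ᵀ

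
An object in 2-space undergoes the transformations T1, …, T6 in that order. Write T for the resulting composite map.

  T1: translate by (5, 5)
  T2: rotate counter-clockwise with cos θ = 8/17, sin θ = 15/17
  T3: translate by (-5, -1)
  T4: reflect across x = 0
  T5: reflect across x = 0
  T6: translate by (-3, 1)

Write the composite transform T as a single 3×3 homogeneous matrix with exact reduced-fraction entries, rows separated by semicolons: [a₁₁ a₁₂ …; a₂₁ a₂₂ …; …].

T1 = [1 0 5; 0 1 5; 0 0 1]
T2·T1 = [8/17 -15/17 -35/17; 15/17 8/17 115/17; 0 0 1]
T3·…·T1 = [8/17 -15/17 -120/17; 15/17 8/17 98/17; 0 0 1]
T4·…·T1 = [-8/17 15/17 120/17; 15/17 8/17 98/17; 0 0 1]
T5·…·T1 = [8/17 -15/17 -120/17; 15/17 8/17 98/17; 0 0 1]
T6·…·T1 = [8/17 -15/17 -171/17; 15/17 8/17 115/17; 0 0 1]

T = [8/17 -15/17 -171/17; 15/17 8/17 115/17; 0 0 1]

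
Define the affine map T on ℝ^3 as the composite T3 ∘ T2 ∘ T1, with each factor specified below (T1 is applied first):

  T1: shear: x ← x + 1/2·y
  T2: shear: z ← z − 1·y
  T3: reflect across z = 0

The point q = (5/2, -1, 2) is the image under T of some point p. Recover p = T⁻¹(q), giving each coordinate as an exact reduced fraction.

p = (3, -1, -3)

T1 = [1 1/2 0 0; 0 1 0 0; 0 0 1 0; 0 0 0 1]
T2·T1 = [1 1/2 0 0; 0 1 0 0; 0 -1 1 0; 0 0 0 1]
T3·…·T1 = [1 1/2 0 0; 0 1 0 0; 0 1 -1 0; 0 0 0 1]
det M = -1; M⁻¹ = [1 -1/2 0 0; 0 1 0 0; 0 1 -1 0; 0 0 0 1]
M⁻¹ · (5/2, -1, 2)ᵀ = (3, -1, -3)ᵀ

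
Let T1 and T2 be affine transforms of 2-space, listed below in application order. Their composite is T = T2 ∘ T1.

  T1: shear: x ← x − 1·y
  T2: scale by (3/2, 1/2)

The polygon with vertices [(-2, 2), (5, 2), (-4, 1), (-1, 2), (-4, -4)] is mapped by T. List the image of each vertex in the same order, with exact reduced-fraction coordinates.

image vertices: (-6, 1), (9/2, 1), (-15/2, 1/2), (-9/2, 1), (0, -2)

T1 shear: x ← x − 1·y: (-2, 2) → (-4, 2); (5, 2) → (3, 2); (-4, 1) → (-5, 1); (-1, 2) → (-3, 2); (-4, -4) → (0, -4)
T2 scale by (3/2, 1/2): (-4, 2) → (-6, 1); (3, 2) → (9/2, 1); (-5, 1) → (-15/2, 1/2); (-3, 2) → (-9/2, 1); (0, -4) → (0, -2)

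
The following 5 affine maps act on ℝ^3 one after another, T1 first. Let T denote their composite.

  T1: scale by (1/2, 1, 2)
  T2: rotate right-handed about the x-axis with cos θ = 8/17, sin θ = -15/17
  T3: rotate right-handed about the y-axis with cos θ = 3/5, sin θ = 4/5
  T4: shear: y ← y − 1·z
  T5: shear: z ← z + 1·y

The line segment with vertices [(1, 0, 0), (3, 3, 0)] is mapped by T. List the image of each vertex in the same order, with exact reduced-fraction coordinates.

T1 scale by (1/2, 1, 2): (1, 0, 0) → (1/2, 0, 0); (3, 3, 0) → (3/2, 3, 0)
T2 rotate right-handed about the x-axis with cos θ = 8/17, sin θ = -15/17: (1/2, 0, 0) → (1/2, 0, 0); (3/2, 3, 0) → (3/2, 24/17, -45/17)
T3 rotate right-handed about the y-axis with cos θ = 3/5, sin θ = 4/5: (1/2, 0, 0) → (3/10, 0, -2/5); (3/2, 24/17, -45/17) → (-207/170, 24/17, -237/85)
T4 shear: y ← y − 1·z: (3/10, 0, -2/5) → (3/10, 2/5, -2/5); (-207/170, 24/17, -237/85) → (-207/170, 21/5, -237/85)
T5 shear: z ← z + 1·y: (3/10, 2/5, -2/5) → (3/10, 2/5, 0); (-207/170, 21/5, -237/85) → (-207/170, 21/5, 24/17)

image vertices: (3/10, 2/5, 0), (-207/170, 21/5, 24/17)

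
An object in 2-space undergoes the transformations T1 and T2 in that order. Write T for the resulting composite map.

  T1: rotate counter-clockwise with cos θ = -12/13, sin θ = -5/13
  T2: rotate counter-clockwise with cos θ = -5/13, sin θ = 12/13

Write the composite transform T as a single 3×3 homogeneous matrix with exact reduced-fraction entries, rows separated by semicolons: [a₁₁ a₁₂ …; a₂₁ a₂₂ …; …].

T = [120/169 119/169 0; -119/169 120/169 0; 0 0 1]

T1 = [-12/13 5/13 0; -5/13 -12/13 0; 0 0 1]
T2·T1 = [120/169 119/169 0; -119/169 120/169 0; 0 0 1]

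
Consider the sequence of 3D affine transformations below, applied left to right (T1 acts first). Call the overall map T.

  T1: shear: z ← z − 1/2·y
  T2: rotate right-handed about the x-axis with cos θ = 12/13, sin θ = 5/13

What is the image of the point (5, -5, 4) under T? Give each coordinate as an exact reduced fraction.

T1 shear: z ← z − 1/2·y: (5, -5, 4) → (5, -5, 13/2)
T2 rotate right-handed about the x-axis with cos θ = 12/13, sin θ = 5/13: (5, -5, 13/2) → (5, -185/26, 53/13)

T(p) = (5, -185/26, 53/13)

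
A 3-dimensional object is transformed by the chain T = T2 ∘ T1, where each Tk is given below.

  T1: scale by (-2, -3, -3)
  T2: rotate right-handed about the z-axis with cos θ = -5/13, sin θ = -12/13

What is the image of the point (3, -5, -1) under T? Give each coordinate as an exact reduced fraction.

T1 scale by (-2, -3, -3): (3, -5, -1) → (-6, 15, 3)
T2 rotate right-handed about the z-axis with cos θ = -5/13, sin θ = -12/13: (-6, 15, 3) → (210/13, -3/13, 3)

T(p) = (210/13, -3/13, 3)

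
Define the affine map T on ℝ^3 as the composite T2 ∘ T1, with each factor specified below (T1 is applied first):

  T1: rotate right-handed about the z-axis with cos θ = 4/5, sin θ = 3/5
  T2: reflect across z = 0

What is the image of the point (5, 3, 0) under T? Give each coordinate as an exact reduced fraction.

T1 rotate right-handed about the z-axis with cos θ = 4/5, sin θ = 3/5: (5, 3, 0) → (11/5, 27/5, 0)
T2 reflect across z = 0: (11/5, 27/5, 0) → (11/5, 27/5, 0)

T(p) = (11/5, 27/5, 0)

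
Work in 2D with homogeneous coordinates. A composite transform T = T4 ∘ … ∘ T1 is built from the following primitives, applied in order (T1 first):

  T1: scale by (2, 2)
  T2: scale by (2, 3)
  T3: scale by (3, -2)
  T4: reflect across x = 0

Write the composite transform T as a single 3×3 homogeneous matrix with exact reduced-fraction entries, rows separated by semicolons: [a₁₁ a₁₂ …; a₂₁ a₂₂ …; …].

T1 = [2 0 0; 0 2 0; 0 0 1]
T2·T1 = [4 0 0; 0 6 0; 0 0 1]
T3·…·T1 = [12 0 0; 0 -12 0; 0 0 1]
T4·…·T1 = [-12 0 0; 0 -12 0; 0 0 1]

T = [-12 0 0; 0 -12 0; 0 0 1]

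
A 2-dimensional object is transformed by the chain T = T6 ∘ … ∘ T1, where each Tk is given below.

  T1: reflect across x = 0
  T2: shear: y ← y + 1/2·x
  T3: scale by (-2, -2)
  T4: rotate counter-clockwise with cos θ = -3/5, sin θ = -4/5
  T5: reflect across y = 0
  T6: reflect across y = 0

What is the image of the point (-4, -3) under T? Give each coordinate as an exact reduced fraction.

T1 reflect across x = 0: (-4, -3) → (4, -3)
T2 shear: y ← y + 1/2·x: (4, -3) → (4, -1)
T3 scale by (-2, -2): (4, -1) → (-8, 2)
T4 rotate counter-clockwise with cos θ = -3/5, sin θ = -4/5: (-8, 2) → (32/5, 26/5)
T5 reflect across y = 0: (32/5, 26/5) → (32/5, -26/5)
T6 reflect across y = 0: (32/5, -26/5) → (32/5, 26/5)

T(p) = (32/5, 26/5)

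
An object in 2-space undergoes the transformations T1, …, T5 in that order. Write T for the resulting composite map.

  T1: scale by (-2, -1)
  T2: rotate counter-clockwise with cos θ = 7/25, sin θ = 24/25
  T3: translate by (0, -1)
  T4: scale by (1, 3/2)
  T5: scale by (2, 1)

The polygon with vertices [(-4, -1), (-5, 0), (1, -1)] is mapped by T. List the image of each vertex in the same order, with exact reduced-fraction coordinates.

image vertices: (64/25, 261/25), (28/5, 129/10), (-76/25, -99/25)

T1 scale by (-2, -1): (-4, -1) → (8, 1); (-5, 0) → (10, 0); (1, -1) → (-2, 1)
T2 rotate counter-clockwise with cos θ = 7/25, sin θ = 24/25: (8, 1) → (32/25, 199/25); (10, 0) → (14/5, 48/5); (-2, 1) → (-38/25, -41/25)
T3 translate by (0, -1): (32/25, 199/25) → (32/25, 174/25); (14/5, 48/5) → (14/5, 43/5); (-38/25, -41/25) → (-38/25, -66/25)
T4 scale by (1, 3/2): (32/25, 174/25) → (32/25, 261/25); (14/5, 43/5) → (14/5, 129/10); (-38/25, -66/25) → (-38/25, -99/25)
T5 scale by (2, 1): (32/25, 261/25) → (64/25, 261/25); (14/5, 129/10) → (28/5, 129/10); (-38/25, -99/25) → (-76/25, -99/25)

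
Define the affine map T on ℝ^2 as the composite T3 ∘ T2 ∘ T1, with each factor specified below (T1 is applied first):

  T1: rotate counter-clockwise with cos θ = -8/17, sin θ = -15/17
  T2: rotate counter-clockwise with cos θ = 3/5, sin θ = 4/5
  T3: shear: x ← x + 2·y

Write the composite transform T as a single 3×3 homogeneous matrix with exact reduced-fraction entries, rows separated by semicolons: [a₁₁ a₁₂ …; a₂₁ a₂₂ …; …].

T1 = [-8/17 15/17 0; -15/17 -8/17 0; 0 0 1]
T2·T1 = [36/85 77/85 0; -77/85 36/85 0; 0 0 1]
T3·…·T1 = [-118/85 149/85 0; -77/85 36/85 0; 0 0 1]

T = [-118/85 149/85 0; -77/85 36/85 0; 0 0 1]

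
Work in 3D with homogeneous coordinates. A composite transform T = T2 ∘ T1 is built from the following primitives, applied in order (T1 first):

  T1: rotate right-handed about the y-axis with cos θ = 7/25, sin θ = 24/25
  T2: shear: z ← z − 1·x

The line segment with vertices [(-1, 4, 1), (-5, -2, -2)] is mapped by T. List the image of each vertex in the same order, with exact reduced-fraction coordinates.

T1 rotate right-handed about the y-axis with cos θ = 7/25, sin θ = 24/25: (-1, 4, 1) → (17/25, 4, 31/25); (-5, -2, -2) → (-83/25, -2, 106/25)
T2 shear: z ← z − 1·x: (17/25, 4, 31/25) → (17/25, 4, 14/25); (-83/25, -2, 106/25) → (-83/25, -2, 189/25)

image vertices: (17/25, 4, 14/25), (-83/25, -2, 189/25)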